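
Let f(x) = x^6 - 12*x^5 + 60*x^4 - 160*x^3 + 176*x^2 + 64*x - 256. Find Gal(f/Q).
The polynomial f is an irreducible sextic over Q, so G = Gal(f/Q) is one of the 16 transitive subgroups 6T1, ..., 6T16 of S_6. The discriminant of f is 3603718079512576 = 60030976^2, a perfect square, so G is contained in A_6. The transitive groups of degree 6 contained in A_6 are: A_4 (6T4, order 12), S_4 (6T7, order 24), (C_3 x C_3) : C_4 (6T10, order 36), PSL(2,5) (6T12, order 60), A_6 (6T15, order 360). By Dedekind's theorem, for a prime p not dividing disc(f) the degrees of the irreducible factors of f mod p form the cycle type of an element of G. Factoring f modulo the 79 such primes p <= 419 (skipping 2, 229, which divide the discriminant), each new pattern first appears at: mod 3: f = (x^3 + x^2 + x + 2)(x^3 + 2x^2 + 1), pattern 3+3; mod 7: f = (x^2 + 3x + 6)(x^4 + 6x^3 + x^2 + 4x + 4), pattern 4+2; mod 23: f = (x + 3)(x + 16)(x^2 + 17x + 11)(x^2 + 21x + 3), pattern 2+2+1+1; mod 193: f = (x + 5)(x + 11)(x + 17)(x + 172)(x + 178)(x + 184), pattern 1+1+1+1+1+1. No other pattern occurs in this range, so the set of observed cycle types is {3+3, 4+2, 2+2+1+1, 1+1+1+1+1+1}. The candidates containing elements of all these cycle types are S_4 (6T7) of order 24, (C_3 x C_3) : C_4 (6T10) of order 36, A_6 (6T15) of order 360; the others are excluded. The observed types are precisely the cycle types that occur in S_4 (6T7). Each of the other remaining candidates has further cycle types, and by the Chebotarev density theorem the matching factorization patterns would occur for a proportion of primes equal to their share of the group: (C_3 x C_3) : C_4 (6T10) additionally contains elements of type 3+1+1+1 (4 of its 36 elements, about 11% of primes); A_6 (6T15) additionally contains elements of type 5+1, 3+1+1+1 (184 of its 360 elements, about 51% of primes). None of the 79 primes tested shows any such pattern (for each of these groups the chance of that is below 10^-4), which rules them out. Hence G = S_4 (6T7), of order 24.

S_4 (also written S4+)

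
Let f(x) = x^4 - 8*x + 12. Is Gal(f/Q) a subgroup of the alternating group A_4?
The polynomial is irreducible of degree 4 over Q. Its discriminant is 331776 = 576^2, a perfect square. A Galois group lies in the alternating group exactly when the discriminant is a square in Q, so the Galois group (A_4) is contained in A_4.

Yes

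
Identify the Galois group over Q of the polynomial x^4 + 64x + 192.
The polynomial is an irreducible quartic over Q and its discriminant is 1358954496 = 36864^2, a perfect square, so the Galois group is contained in A_4. The resolvent cubic y^3 - 768*y - 4096 is irreducible over Q. An irreducible resolvent with square discriminant gives A_4.

A_4, the alternating group on 4 letters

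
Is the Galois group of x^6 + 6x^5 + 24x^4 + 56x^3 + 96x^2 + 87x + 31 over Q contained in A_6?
No

The polynomial is irreducible of degree 6 over Q. Its discriminant is -68755887963, which is not a perfect square. A Galois group lies in the alternating group exactly when the discriminant is a square in Q, so the Galois group (C_3 x S_3) is not contained in A_6.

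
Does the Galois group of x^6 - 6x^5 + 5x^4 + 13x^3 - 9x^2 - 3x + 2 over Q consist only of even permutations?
Yes

The polynomial is irreducible of degree 6 over Q. Its discriminant is 30991489 = 5567^2, a perfect square. A Galois group lies in the alternating group exactly when the discriminant is a square in Q, so the Galois group (PSL(2,5)) is contained in A_6.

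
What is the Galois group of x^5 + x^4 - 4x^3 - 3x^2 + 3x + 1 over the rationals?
5T1: C_5

The polynomial f is an irreducible quintic over Q, so G = Gal(f/Q) is a transitive subgroup of S_5: one of C_5 (5T1, order 5), D_5 (5T2, order 10), F_20 (5T3, order 20), A_5 (5T4, order 60) or S_5 (5T5, order 120). The discriminant of f is 14641 = 121^2, a perfect square, so G is contained in A_5. The transitive groups of degree 5 contained in A_5 are: C_5 (5T1, order 5), D_5 (5T2, order 10), A_5 (5T4, order 60). By Dedekind's theorem, for a prime p not dividing disc(f) the degrees of the irreducible factors of f mod p form the cycle type of an element of G. Factoring f modulo the 14 such primes p <= 47 (skipping 11, which divides the discriminant), each new pattern first appears at: mod 2: f = (x^5 + x^4 + x^2 + x + 1), pattern 5; mod 23: f = (x + 9)(x + 12)(x + 13)(x + 17)(x + 19), pattern 1+1+1+1+1. No other pattern occurs in this range, so the set of observed cycle types is {5, 1+1+1+1+1}. The candidates containing elements of all these cycle types are C_5 (5T1) of order 5, D_5 (5T2) of order 10, A_5 (5T4) of order 60; the others are excluded. The observed types are precisely the cycle types that occur in C_5 (5T1). Each of the other remaining candidates has further cycle types, and by the Chebotarev density theorem the matching factorization patterns would occur for a proportion of primes equal to their share of the group: D_5 (5T2) additionally contains elements of type 2+2+1 (5 of its 10 elements, about 50% of primes); A_5 (5T4) additionally contains elements of type 3+1+1, 2+2+1 (35 of its 60 elements, about 58% of primes). None of the 14 primes tested shows any such pattern (for each of these groups the chance of that is below 10^-4), which rules them out. Hence G = C_5 (5T1), of order 5.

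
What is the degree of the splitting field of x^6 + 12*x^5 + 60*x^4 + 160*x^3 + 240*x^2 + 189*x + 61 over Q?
72

The degree of the splitting field over Q equals the order of the Galois group, so first determine the group. The polynomial f is an irreducible sextic over Q, so G = Gal(f/Q) is one of the 16 transitive subgroups 6T1, ..., 6T16 of S_6. The discriminant of f is -9059283, which is not a perfect square, so G is not contained in A_6. The transitive groups of degree 6 not contained in A_6 are: C_6 (6T1, order 6), S_3 (6T2, order 6), D_6 (6T3, order 12), C_3 x S_3 (6T5, order 18), A_4 x C_2 (6T6, order 24), S_4 (6T8, order 24), S_3 x S_3 (6T9, order 36), S_4 x C_2 (6T11, order 48), (S_3 x S_3) : C_2 (6T13, order 72), PGL(2,5) (6T14, order 120), S_6 (6T16, order 720). By Dedekind's theorem, for a prime p not dividing disc(f) the degrees of the irreducible factors of f mod p form the cycle type of an element of G. Factoring f modulo the 28 such primes p <= 127 (skipping 3, 17, 43, which divide the discriminant), each new pattern first appears at: mod 2: f = (x^6 + x + 1), pattern 6; mod 7: f = (x + 3)(x^2 + x + 4)(x^3 + x^2 + 1), pattern 3+2+1; mod 11: f = (x^2 + 2x + 2)(x^4 + 10x^3 + 5x^2 + 9x + 3), pattern 4+2; mod 13: f = (x + 5)(x + 10)(x^2 + 3x + 5)(x^2 + 7x + 3), pattern 2+2+1+1; mod 61: f = (x)(x + 42)(x + 53)(x + 59)(x^2 + 41x + 6), pattern 2+1+1+1+1; mod 97: f = (x + 50)(x + 87)(x + 89)(x^3 + 77x^2 + 65x + 87), pattern 3+1+1+1; mod 113: f = (x^2 + 6)(x^2 + 53x + 61)(x^2 + 72x + 19), pattern 2+2+2; mod 127: f = (x^3 + 45x^2 + 20x + 104)(x^3 + 94x^2 + x + 36), pattern 3+3. No other pattern occurs in this range, so the set of observed cycle types is {6, 3+2+1, 4+2, 2+2+1+1, 2+1+1+1+1, 3+1+1+1, 2+2+2, 3+3}. The candidates containing elements of all these cycle types are (S_3 x S_3) : C_2 (6T13) of order 72, S_6 (6T16) of order 720; the others are excluded. The observed types are precisely the cycle types that occur in (S_3 x S_3) : C_2 (6T13) (apart from the identity). Each of the other remaining candidates has further cycle types, and by the Chebotarev density theorem the matching factorization patterns would occur for a proportion of primes equal to their share of the group: S_6 (6T16) additionally contains elements of type 5+1, 4+1+1 (234 of its 720 elements, about 32% of primes). None of the 28 primes tested shows any such pattern (for each of these groups the chance of that is below 10^-4), which rules them out. Hence G = (S_3 x S_3) : C_2 (6T13), of order 72. The Galois group (S_3 x S_3) : C_2 (6T13) has order 72, so the splitting field has degree 72 over Q.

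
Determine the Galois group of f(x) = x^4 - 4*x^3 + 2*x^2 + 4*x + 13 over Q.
The polynomial is an irreducible quartic over Q and its discriminant is 589824 = 768^2, a perfect square, so the Galois group is contained in A_4. The resolvent cubic y^3 - 2*y^2 - 68*y - 120 splits completely over Q, which gives the Klein four-group V_4.

4T2: V_4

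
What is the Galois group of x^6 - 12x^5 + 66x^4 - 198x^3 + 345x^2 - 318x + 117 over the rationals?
The polynomial f is an irreducible sextic over Q, so G = Gal(f/Q) is one of the 16 transitive subgroups 6T1, ..., 6T16 of S_6. The discriminant of f is -1024192512, which is not a perfect square, so G is not contained in A_6. The transitive groups of degree 6 not contained in A_6 are: C_6 (6T1, order 6), S_3 (6T2, order 6), D_6 (6T3, order 12), C_3 x S_3 (6T5, order 18), A_4 x C_2 (6T6, order 24), S_4 (6T8, order 24), S_3 x S_3 (6T9, order 36), S_4 x C_2 (6T11, order 48), (S_3 x S_3) : C_2 (6T13, order 72), PGL(2,5) (6T14, order 120), S_6 (6T16, order 720). By Dedekind's theorem, for a prime p not dividing disc(f) the degrees of the irreducible factors of f mod p form the cycle type of an element of G. Factoring f modulo the 21 such primes p <= 89 (skipping 2, 3, 7, which divide the discriminant), each new pattern first appears at: mod 5: f = (x^6 + 3x^5 + x^4 + 2x^3 + 2x + 2), pattern 6; mod 11: f = (x + 3)(x^5 + 7x^4 + x^3 + 8x^2 + 2x + 6), pattern 5+1; mod 13: f = (x)(x + 11)(x^4 + 3x^3 + 7x^2 + 11x + 3), pattern 4+1+1; mod 23: f = (x + 2)(x + 8)(x^2 + 5x + 7)(x^2 + 19x + 7), pattern 2+2+1+1; mod 43: f = (x^3 + 13x^2 + 6x + 34)(x^3 + 18x^2 + 41x + 30), pattern 3+3; mod 61: f = (x^2 + 15x + 49)(x^2 + 41x + 10)(x^2 + 54x + 28), pattern 2+2+2. No other pattern occurs in this range, so the set of observed cycle types is {6, 5+1, 4+1+1, 2+2+1+1, 3+3, 2+2+2}. The candidates containing elements of all these cycle types are PGL(2,5) (6T14) of order 120, S_6 (6T16) of order 720; the others are excluded. The observed types are precisely the cycle types that occur in PGL(2,5) (6T14) (apart from the identity). Each of the other remaining candidates has further cycle types, and by the Chebotarev density theorem the matching factorization patterns would occur for a proportion of primes equal to their share of the group: S_6 (6T16) additionally contains elements of type 4+2, 3+2+1, 3+1+1+1, 2+1+1+1+1 (265 of its 720 elements, about 37% of primes). None of the 21 primes tested shows any such pattern (for each of these groups the chance of that is below 10^-4), which rules them out. Hence G = PGL(2,5) (6T14), of order 120.

PGL(2,5), S_5 acting on 6 points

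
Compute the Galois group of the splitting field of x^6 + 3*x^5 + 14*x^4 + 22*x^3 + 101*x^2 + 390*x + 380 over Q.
The polynomial f is an irreducible sextic over Q, so G = Gal(f/Q) is one of the 16 transitive subgroups 6T1, ..., 6T16 of S_6. The discriminant of f is 9082881007222500 = 95304150^2, a perfect square, so G is contained in A_6. The transitive groups of degree 6 contained in A_6 are: A_4 (6T4, order 12), S_4 (6T7, order 24), (C_3 x C_3) : C_4 (6T10, order 36), PSL(2,5) (6T12, order 60), A_6 (6T15, order 360). By Dedekind's theorem, for a prime p not dividing disc(f) the degrees of the irreducible factors of f mod p form the cycle type of an element of G. Factoring f modulo the 19 such primes p <= 89 (skipping 2, 3, 5, 29, 67, which divide the discriminant), each new pattern first appears at: mod 7: f = (x^2 + 5x + 2)(x^4 + 5x^3 + x^2 + 1), pattern 4+2; mod 11: f = (x^3 + x^2 + 3x + 1)(x^3 + 2x^2 + 9x + 6), pattern 3+3; mod 19: f = (x)(x + 5)(x^2 + 2x + 8)(x^2 + 15x + 5), pattern 2+2+1+1; mod 61: f = (x + 20)(x + 22)(x + 29)(x^3 + 54x^2 + 12x + 29), pattern 3+1+1+1. No other pattern occurs in this range, so the set of observed cycle types is {4+2, 3+3, 2+2+1+1, 3+1+1+1}. The candidates containing elements of all these cycle types are (C_3 x C_3) : C_4 (6T10) of order 36, A_6 (6T15) of order 360; the others are excluded. The observed types are precisely the cycle types that occur in (C_3 x C_3) : C_4 (6T10) (apart from the identity). Each of the other remaining candidates has further cycle types, and by the Chebotarev density theorem the matching factorization patterns would occur for a proportion of primes equal to their share of the group: A_6 (6T15) additionally contains elements of type 5+1 (144 of its 360 elements, about 40% of primes). None of the 19 primes tested shows any such pattern (for each of these groups the chance of that is below 10^-4), which rules them out. Hence G = (C_3 x C_3) : C_4 (6T10), of order 36.

(C_3 x C_3) : C_4 (order 36)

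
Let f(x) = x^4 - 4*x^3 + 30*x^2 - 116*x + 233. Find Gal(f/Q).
The polynomial is an irreducible quartic over Q and its discriminant is 1358954496 = 36864^2, a perfect square, so the Galois group is contained in A_4. The resolvent cubic y^3 - 30*y^2 - 468*y + 10776 is irreducible over Q. An irreducible resolvent with square discriminant gives A_4.

4T4: A_4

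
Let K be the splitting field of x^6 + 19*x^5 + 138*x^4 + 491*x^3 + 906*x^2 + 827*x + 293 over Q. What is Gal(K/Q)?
The polynomial f is an irreducible sextic over Q, so G = Gal(f/Q) is one of the 16 transitive subgroups 6T1, ..., 6T16 of S_6. The discriminant of f is 324179200, which is not a perfect square, so G is not contained in A_6. The transitive groups of degree 6 not contained in A_6 are: C_6 (6T1, order 6), S_3 (6T2, order 6), D_6 (6T3, order 12), C_3 x S_3 (6T5, order 18), A_4 x C_2 (6T6, order 24), S_4 (6T8, order 24), S_3 x S_3 (6T9, order 36), S_4 x C_2 (6T11, order 48), (S_3 x S_3) : C_2 (6T13, order 72), PGL(2,5) (6T14, order 120), S_6 (6T16, order 720). By Dedekind's theorem, for a prime p not dividing disc(f) the degrees of the irreducible factors of f mod p form the cycle type of an element of G. Factoring f modulo the 23 such primes p <= 101 (skipping 2, 5, 37, which divide the discriminant), each new pattern first appears at: mod 3: f = (x^3 + 2x + 1)(x^3 + x^2 + x + 2), pattern 3+3; mod 13: f = (x^2 + 8)(x^2 + 11)(x^2 + 6x + 2), pattern 2+2+2; mod 67: f = (x + 5)(x + 10)(x + 24)(x + 27)(x + 30)(x + 57), pattern 1+1+1+1+1+1. No other pattern occurs in this range, so the set of observed cycle types is {3+3, 2+2+2, 1+1+1+1+1+1}. The candidates containing elements of all these cycle types are C_6 (6T1) of order 6, S_3 (6T2) of order 6, D_6 (6T3) of order 12, C_3 x S_3 (6T5) of order 18, A_4 x C_2 (6T6) of order 24, S_4 (6T8) of order 24, S_3 x S_3 (6T9) of order 36, S_4 x C_2 (6T11) of order 48, (S_3 x S_3) : C_2 (6T13) of order 72, PGL(2,5) (6T14) of order 120, S_6 (6T16) of order 720; the others are excluded. The observed types are precisely the cycle types that occur in S_3 (6T2). Each of the other remaining candidates has further cycle types, and by the Chebotarev density theorem the matching factorization patterns would occur for a proportion of primes equal to their share of the group: C_6 (6T1) additionally contains elements of type 6 (2 of its 6 elements, about 33% of primes); D_6 (6T3) additionally contains elements of type 6, 2+2+1+1 (5 of its 12 elements, about 42% of primes); C_3 x S_3 (6T5) additionally contains elements of type 6, 3+1+1+1 (10 of its 18 elements, about 56% of primes); A_4 x C_2 (6T6) additionally contains elements of type 6, 2+2+1+1, 2+1+1+1+1 (14 of its 24 elements, about 58% of primes); S_4 (6T8) additionally contains elements of type 4+1+1, 2+2+1+1 (9 of its 24 elements, about 38% of primes); S_3 x S_3 (6T9) additionally contains elements of type 6, 3+1+1+1, 2+2+1+1 (25 of its 36 elements, about 69% of primes); S_4 x C_2 (6T11) additionally contains elements of type 6, 4+2, 4+1+1, 2+2+1+1, 2+1+1+1+1 (32 of its 48 elements, about 67% of primes); (S_3 x S_3) : C_2 (6T13) additionally contains elements of type 6, 4+2, 3+2+1, 3+1+1+1, 2+2+1+1, 2+1+1+1+1 (61 of its 72 elements, about 85% of primes); PGL(2,5) (6T14) additionally contains elements of type 6, 5+1, 4+1+1, 2+2+1+1 (89 of its 120 elements, about 74% of primes); S_6 (6T16) additionally contains elements of type 6, 5+1, 4+2, 4+1+1, 3+2+1, 3+1+1+1, 2+2+1+1, 2+1+1+1+1 (664 of its 720 elements, about 92% of primes). None of the 23 primes tested shows any such pattern (for each of these groups the chance of that is below 10^-4), which rules them out. Hence G = S_3 (6T2), of order 6.

S_3 (also written S3)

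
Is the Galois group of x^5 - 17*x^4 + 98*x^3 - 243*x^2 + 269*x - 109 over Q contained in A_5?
Yes

The polynomial is irreducible of degree 5 over Q. Its discriminant is 7745089 = 2783^2, a perfect square. A Galois group lies in the alternating group exactly when the discriminant is a square in Q, so the Galois group (C_5) is contained in A_5.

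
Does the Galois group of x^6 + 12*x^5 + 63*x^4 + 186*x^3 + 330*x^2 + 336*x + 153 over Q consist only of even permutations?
No

The polynomial is irreducible of degree 6 over Q. Its discriminant is -16003008, which is not a perfect square. A Galois group lies in the alternating group exactly when the discriminant is a square in Q, so the Galois group (PGL(2,5)) is not contained in A_6.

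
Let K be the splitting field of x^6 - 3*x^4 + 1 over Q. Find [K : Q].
24

The degree of the splitting field over Q equals the order of the Galois group, so first determine the group. The polynomial f is an irreducible sextic over Q, so G = Gal(f/Q) is one of the 16 transitive subgroups 6T1, ..., 6T16 of S_6. The discriminant of f is -419904, which is not a perfect square, so G is not contained in A_6. The transitive groups of degree 6 not contained in A_6 are: C_6 (6T1, order 6), S_3 (6T2, order 6), D_6 (6T3, order 12), C_3 x S_3 (6T5, order 18), A_4 x C_2 (6T6, order 24), S_4 (6T8, order 24), S_3 x S_3 (6T9, order 36), S_4 x C_2 (6T11, order 48), (S_3 x S_3) : C_2 (6T13, order 72), PGL(2,5) (6T14, order 120), S_6 (6T16, order 720). By Dedekind's theorem, for a prime p not dividing disc(f) the degrees of the irreducible factors of f mod p form the cycle type of an element of G. Factoring f modulo the 33 such primes p <= 149 (skipping 2, 3, which divide the discriminant), each new pattern first appears at: mod 5: f = (x^3 + x^2 + 4x + 3)(x^3 + 4x^2 + 4x + 2), pattern 3+3; mod 7: f = (x^6 + 4x^4 + 1), pattern 6; mod 17: f = (x + 2)(x + 15)(x^2 + 6)(x^2 + 12), pattern 2+2+1+1; mod 19: f = (x + 6)(x + 7)(x + 12)(x + 13)(x^2 + 6), pattern 2+1+1+1+1; mod 71: f = (x^2 + 40)(x^2 + 45)(x^2 + 54), pattern 2+2+2. No other pattern occurs in this range, so the set of observed cycle types is {3+3, 6, 2+2+1+1, 2+1+1+1+1, 2+2+2}. The candidates containing elements of all these cycle types are A_4 x C_2 (6T6) of order 24, S_4 x C_2 (6T11) of order 48, (S_3 x S_3) : C_2 (6T13) of order 72, S_6 (6T16) of order 720; the others are excluded. The observed types are precisely the cycle types that occur in A_4 x C_2 (6T6) (apart from the identity). Each of the other remaining candidates has further cycle types, and by the Chebotarev density theorem the matching factorization patterns would occur for a proportion of primes equal to their share of the group: S_4 x C_2 (6T11) additionally contains elements of type 4+2, 4+1+1 (12 of its 48 elements, about 25% of primes); (S_3 x S_3) : C_2 (6T13) additionally contains elements of type 4+2, 3+2+1, 3+1+1+1 (34 of its 72 elements, about 47% of primes); S_6 (6T16) additionally contains elements of type 5+1, 4+2, 4+1+1, 3+2+1, 3+1+1+1 (484 of its 720 elements, about 67% of primes). None of the 33 primes tested shows any such pattern (for each of these groups the chance of that is below 10^-4), which rules them out. Hence G = A_4 x C_2 (6T6), of order 24. The Galois group A_4 x C_2 (6T6) has order 24, so the splitting field has degree 24 over Q.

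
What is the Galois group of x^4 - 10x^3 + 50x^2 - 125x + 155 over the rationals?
C_4

The polynomial is an irreducible quartic over Q and its discriminant is 15125, which is not a perfect square, so the Galois group is not contained in A_4. The resolvent cubic y^3 - 50*y^2 + 630*y - 125 has exactly one rational root, so the Galois group is C_4 or D_4. The quartic becomes reducible over Q(sqrt(disc)), so the group is C_4.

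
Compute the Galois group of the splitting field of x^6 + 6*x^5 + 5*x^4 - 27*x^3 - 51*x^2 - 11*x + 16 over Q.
PSL(2,5), A_5 acting on 6 points

The polynomial f is an irreducible sextic over Q, so G = Gal(f/Q) is one of the 16 transitive subgroups 6T1, ..., 6T16 of S_6. The discriminant of f is 30991489 = 5567^2, a perfect square, so G is contained in A_6. The transitive groups of degree 6 contained in A_6 are: A_4 (6T4, order 12), S_4 (6T7, order 24), (C_3 x C_3) : C_4 (6T10, order 36), PSL(2,5) (6T12, order 60), A_6 (6T15, order 360). By Dedekind's theorem, for a prime p not dividing disc(f) the degrees of the irreducible factors of f mod p form the cycle type of an element of G. Factoring f modulo the 21 such primes p <= 79 (skipping 19, which divides the discriminant), each new pattern first appears at: mod 2: f = (x)(x^5 + x^3 + x^2 + x + 1), pattern 5+1; mod 7: f = (x^3 + x^2 + 3x + 1)(x^3 + 5x^2 + 4x + 2), pattern 3+3; mod 61: f = (x + 38)(x + 60)(x^2 + 13x + 60)(x^2 + 17x + 55), pattern 2+2+1+1. No other pattern occurs in this range, so the set of observed cycle types is {5+1, 3+3, 2+2+1+1}. The candidates containing elements of all these cycle types are PSL(2,5) (6T12) of order 60, A_6 (6T15) of order 360; the others are excluded. The observed types are precisely the cycle types that occur in PSL(2,5) (6T12) (apart from the identity). Each of the other remaining candidates has further cycle types, and by the Chebotarev density theorem the matching factorization patterns would occur for a proportion of primes equal to their share of the group: A_6 (6T15) additionally contains elements of type 4+2, 3+1+1+1 (130 of its 360 elements, about 36% of primes). None of the 21 primes tested shows any such pattern (for each of these groups the chance of that is below 10^-4), which rules them out. Hence G = PSL(2,5) (6T12), of order 60.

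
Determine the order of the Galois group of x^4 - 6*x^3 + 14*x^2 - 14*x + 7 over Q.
The degree of the splitting field over Q equals the order of the Galois group, so first determine the group. The polynomial is an irreducible quartic over Q and its discriminant is 3136 = 56^2, a perfect square, so the Galois group is contained in A_4. The resolvent cubic y^3 - 14*y^2 + 56*y - 56 is irreducible over Q. An irreducible resolvent with square discriminant gives A_4. The Galois group A_4 (4T4) has order 12, so the splitting field has degree 12 over Q.

12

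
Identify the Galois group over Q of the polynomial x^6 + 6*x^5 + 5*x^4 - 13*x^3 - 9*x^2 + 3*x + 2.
The polynomial f is an irreducible sextic over Q, so G = Gal(f/Q) is one of the 16 transitive subgroups 6T1, ..., 6T16 of S_6. The discriminant of f is 30991489 = 5567^2, a perfect square, so G is contained in A_6. The transitive groups of degree 6 contained in A_6 are: A_4 (6T4, order 12), S_4 (6T7, order 24), (C_3 x C_3) : C_4 (6T10, order 36), PSL(2,5) (6T12, order 60), A_6 (6T15, order 360). By Dedekind's theorem, for a prime p not dividing disc(f) the degrees of the irreducible factors of f mod p form the cycle type of an element of G. Factoring f modulo the 21 such primes p <= 79 (skipping 19, which divides the discriminant), each new pattern first appears at: mod 2: f = (x)(x^5 + x^3 + x^2 + x + 1), pattern 5+1; mod 7: f = (x^3 + x^2 + 3x + 1)(x^3 + 5x^2 + 4x + 2), pattern 3+3; mod 61: f = (x + 3)(x + 25)(x^2 + 48x + 25)(x^2 + 52x + 38), pattern 2+2+1+1. No other pattern occurs in this range, so the set of observed cycle types is {5+1, 3+3, 2+2+1+1}. The candidates containing elements of all these cycle types are PSL(2,5) (6T12) of order 60, A_6 (6T15) of order 360; the others are excluded. The observed types are precisely the cycle types that occur in PSL(2,5) (6T12) (apart from the identity). Each of the other remaining candidates has further cycle types, and by the Chebotarev density theorem the matching factorization patterns would occur for a proportion of primes equal to their share of the group: A_6 (6T15) additionally contains elements of type 4+2, 3+1+1+1 (130 of its 360 elements, about 36% of primes). None of the 21 primes tested shows any such pattern (for each of these groups the chance of that is below 10^-4), which rules them out. Hence G = PSL(2,5) (6T12), of order 60.

PSL(2,5) (order 60)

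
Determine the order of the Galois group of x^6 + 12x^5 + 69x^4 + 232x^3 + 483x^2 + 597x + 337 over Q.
18

The degree of the splitting field over Q equals the order of the Galois group, so first determine the group. The polynomial f is an irreducible sextic over Q, so G = Gal(f/Q) is one of the 16 transitive subgroups 6T1, ..., 6T16 of S_6. The discriminant of f is -68755887963, which is not a perfect square, so G is not contained in A_6. The transitive groups of degree 6 not contained in A_6 are: C_6 (6T1, order 6), S_3 (6T2, order 6), D_6 (6T3, order 12), C_3 x S_3 (6T5, order 18), A_4 x C_2 (6T6, order 24), S_4 (6T8, order 24), S_3 x S_3 (6T9, order 36), S_4 x C_2 (6T11, order 48), (S_3 x S_3) : C_2 (6T13, order 72), PGL(2,5) (6T14, order 120), S_6 (6T16, order 720). By Dedekind's theorem, for a prime p not dividing disc(f) the degrees of the irreducible factors of f mod p form the cycle type of an element of G. Factoring f modulo the 33 such primes p <= 151 (skipping 3, 7, 89, which divide the discriminant), each new pattern first appears at: mod 2: f = (x^6 + x^4 + x^2 + x + 1), pattern 6; mod 13: f = (x + 5)(x + 6)(x + 8)(x^3 + 6x^2 + 6x + 2), pattern 3+1+1+1; mod 17: f = (x^2 + 9x + 9)(x^2 + 10x + 3)(x^2 + 10x + 15), pattern 2+2+2; mod 19: f = (x^3 + 6x^2 + x + 1)(x^3 + 6x^2 + 13x + 14), pattern 3+3; mod 73: f = (x + 26)(x + 38)(x + 45)(x + 56)(x + 69)(x + 70), pattern 1+1+1+1+1+1. No other pattern occurs in this range, so the set of observed cycle types is {6, 3+1+1+1, 2+2+2, 3+3, 1+1+1+1+1+1}. The candidates containing elements of all these cycle types are C_3 x S_3 (6T5) of order 18, S_3 x S_3 (6T9) of order 36, (S_3 x S_3) : C_2 (6T13) of order 72, S_6 (6T16) of order 720; the others are excluded. The observed types are precisely the cycle types that occur in C_3 x S_3 (6T5). Each of the other remaining candidates has further cycle types, and by the Chebotarev density theorem the matching factorization patterns would occur for a proportion of primes equal to their share of the group: S_3 x S_3 (6T9) additionally contains elements of type 2+2+1+1 (9 of its 36 elements, about 25% of primes); (S_3 x S_3) : C_2 (6T13) additionally contains elements of type 4+2, 3+2+1, 2+2+1+1, 2+1+1+1+1 (45 of its 72 elements, about 62% of primes); S_6 (6T16) additionally contains elements of type 5+1, 4+2, 4+1+1, 3+2+1, 2+2+1+1, 2+1+1+1+1 (504 of its 720 elements, about 70% of primes). None of the 33 primes tested shows any such pattern (for each of these groups the chance of that is below 10^-4), which rules them out. Hence G = C_3 x S_3 (6T5), of order 18. The Galois group C_3 x S_3 (6T5) has order 18, so the splitting field has degree 18 over Q.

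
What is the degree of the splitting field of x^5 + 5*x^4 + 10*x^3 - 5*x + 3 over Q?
20

The degree of the splitting field over Q equals the order of the Galois group, so first determine the group. The polynomial f is an irreducible quintic over Q, so G = Gal(f/Q) is a transitive subgroup of S_5: one of C_5 (5T1, order 5), D_5 (5T2, order 10), F_20 (5T3, order 20), A_5 (5T4, order 60) or S_5 (5T5, order 120). The discriminant of f is 18050000, which is not a perfect square, so G is not contained in A_5. The transitive groups of degree 5 not contained in A_5 are: F_20 (5T3, order 20), S_5 (5T5, order 120). By Dedekind's theorem, for a prime p not dividing disc(f) the degrees of the irreducible factors of f mod p form the cycle type of an element of G. Factoring f modulo the 18 such primes p <= 73 (skipping 2, 5, 19, which divide the discriminant), each new pattern first appears at: mod 3: f = (x)(x^4 + 2x^3 + x^2 + 1), pattern 4+1; mod 11: f = (x^5 + 5x^4 + 10x^3 + 6x + 3), pattern 5; mod 29: f = (x + 15)(x^2 + 6x + 26)(x^2 + 13x + 27), pattern 2+2+1. No other pattern occurs in this range, so the set of observed cycle types is {4+1, 5, 2+2+1}. The candidates containing elements of all these cycle types are F_20 (5T3) of order 20, S_5 (5T5) of order 120; the others are excluded. The observed types are precisely the cycle types that occur in F_20 (5T3) (apart from the identity). Each of the other remaining candidates has further cycle types, and by the Chebotarev density theorem the matching factorization patterns would occur for a proportion of primes equal to their share of the group: S_5 (5T5) additionally contains elements of type 3+2, 3+1+1, 2+1+1+1 (50 of its 120 elements, about 42% of primes). None of the 18 primes tested shows any such pattern (for each of these groups the chance of that is below 10^-4), which rules them out. Hence G = F_20 (5T3), of order 20. The Galois group F_20 (5T3) has order 20, so the splitting field has degree 20 over Q.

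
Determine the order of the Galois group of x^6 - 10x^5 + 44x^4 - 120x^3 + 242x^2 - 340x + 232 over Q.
24

The degree of the splitting field over Q equals the order of the Galois group, so first determine the group. The polynomial f is an irreducible sextic over Q, so G = Gal(f/Q) is one of the 16 transitive subgroups 6T1, ..., 6T16 of S_6. The discriminant of f is -4014080000, which is not a perfect square, so G is not contained in A_6. The transitive groups of degree 6 not contained in A_6 are: C_6 (6T1, order 6), S_3 (6T2, order 6), D_6 (6T3, order 12), C_3 x S_3 (6T5, order 18), A_4 x C_2 (6T6, order 24), S_4 (6T8, order 24), S_3 x S_3 (6T9, order 36), S_4 x C_2 (6T11, order 48), (S_3 x S_3) : C_2 (6T13, order 72), PGL(2,5) (6T14, order 120), S_6 (6T16, order 720). By Dedekind's theorem, for a prime p not dividing disc(f) the degrees of the irreducible factors of f mod p form the cycle type of an element of G. Factoring f modulo the 22 such primes p <= 97 (skipping 2, 5, 7, which divide the discriminant), each new pattern first appears at: mod 3: f = (x^3 + 2x + 1)(x^3 + 2x^2 + 1), pattern 3+3; mod 13: f = (x + 5)(x + 10)(x^4 + x^3 + 5x^2 + 2x + 1), pattern 4+1+1; mod 37: f = (x^2 + 10x + 30)(x^2 + 26x + 6)(x^2 + 28x + 35), pattern 2+2+2; mod 43: f = (x + 1)(x + 25)(x^2 + 19x + 25)(x^2 + 31x + 40), pattern 2+2+1+1. No other pattern occurs in this range, so the set of observed cycle types is {3+3, 4+1+1, 2+2+2, 2+2+1+1}. The candidates containing elements of all these cycle types are S_4 (6T8) of order 24, S_4 x C_2 (6T11) of order 48, PGL(2,5) (6T14) of order 120, S_6 (6T16) of order 720; the others are excluded. The observed types are precisely the cycle types that occur in S_4 (6T8) (apart from the identity). Each of the other remaining candidates has further cycle types, and by the Chebotarev density theorem the matching factorization patterns would occur for a proportion of primes equal to their share of the group: S_4 x C_2 (6T11) additionally contains elements of type 6, 4+2, 2+1+1+1+1 (17 of its 48 elements, about 35% of primes); PGL(2,5) (6T14) additionally contains elements of type 6, 5+1 (44 of its 120 elements, about 37% of primes); S_6 (6T16) additionally contains elements of type 6, 5+1, 4+2, 3+2+1, 3+1+1+1, 2+1+1+1+1 (529 of its 720 elements, about 73% of primes). None of the 22 primes tested shows any such pattern (for each of these groups the chance of that is below 10^-4), which rules them out. Hence G = S_4 (6T8), of order 24. The Galois group S_4 (6T8) has order 24, so the splitting field has degree 24 over Q.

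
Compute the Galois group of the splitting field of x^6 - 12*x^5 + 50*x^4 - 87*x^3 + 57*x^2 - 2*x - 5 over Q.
PSL(2,5) (order 60)

The polynomial f is an irreducible sextic over Q, so G = Gal(f/Q) is one of the 16 transitive subgroups 6T1, ..., 6T16 of S_6. The discriminant of f is 30991489 = 5567^2, a perfect square, so G is contained in A_6. The transitive groups of degree 6 contained in A_6 are: A_4 (6T4, order 12), S_4 (6T7, order 24), (C_3 x C_3) : C_4 (6T10, order 36), PSL(2,5) (6T12, order 60), A_6 (6T15, order 360). By Dedekind's theorem, for a prime p not dividing disc(f) the degrees of the irreducible factors of f mod p form the cycle type of an element of G. Factoring f modulo the 21 such primes p <= 79 (skipping 19, which divides the discriminant), each new pattern first appears at: mod 2: f = (x + 1)(x^5 + x^4 + x^3 + x + 1), pattern 5+1; mod 7: f = (x^3 + 3x^2 + x + 1)(x^3 + 6x^2 + 3x + 2), pattern 3+3; mod 61: f = (x + 35)(x + 57)(x^2 + 7x + 30)(x^2 + 11x + 13), pattern 2+2+1+1. No other pattern occurs in this range, so the set of observed cycle types is {5+1, 3+3, 2+2+1+1}. The candidates containing elements of all these cycle types are PSL(2,5) (6T12) of order 60, A_6 (6T15) of order 360; the others are excluded. The observed types are precisely the cycle types that occur in PSL(2,5) (6T12) (apart from the identity). Each of the other remaining candidates has further cycle types, and by the Chebotarev density theorem the matching factorization patterns would occur for a proportion of primes equal to their share of the group: A_6 (6T15) additionally contains elements of type 4+2, 3+1+1+1 (130 of its 360 elements, about 36% of primes). None of the 21 primes tested shows any such pattern (for each of these groups the chance of that is below 10^-4), which rules them out. Hence G = PSL(2,5) (6T12), of order 60.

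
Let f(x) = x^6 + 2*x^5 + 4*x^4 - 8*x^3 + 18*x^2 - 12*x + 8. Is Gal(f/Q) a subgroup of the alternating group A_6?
The polynomial is irreducible of degree 6 over Q. Its discriminant is -4014080000, which is not a perfect square. A Galois group lies in the alternating group exactly when the discriminant is a square in Q, so the Galois group (S_4) is not contained in A_6.

No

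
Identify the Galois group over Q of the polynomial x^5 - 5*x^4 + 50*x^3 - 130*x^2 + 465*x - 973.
The polynomial f is an irreducible quintic over Q, so G = Gal(f/Q) is a transitive subgroup of S_5: one of C_5 (5T1, order 5), D_5 (5T2, order 10), F_20 (5T3, order 20), A_5 (5T4, order 60) or S_5 (5T5, order 120). The discriminant of f is 673506304000000 = 25952000^2, a perfect square, so G is contained in A_5. The transitive groups of degree 5 contained in A_5 are: C_5 (5T1, order 5), D_5 (5T2, order 10), A_5 (5T4, order 60). By Dedekind's theorem, for a prime p not dividing disc(f) the degrees of the irreducible factors of f mod p form the cycle type of an element of G. Factoring f modulo the 2 such primes p <= 7 (skipping 2, 5, which divide the discriminant), each new pattern first appears at: mod 3: f = (x^5 + x^4 + 2x^3 + 2x^2 + 2), pattern 5; mod 7: f = (x)(x + 1)(x^3 + x^2 + 3), pattern 3+1+1. No other pattern occurs in this range, so the set of observed cycle types is {5, 3+1+1}. Among the candidates above, the only group containing elements of all these cycle types is A_5 (5T4) — each of C_5 (5T1), D_5 (5T2) lacks at least one of them. Hence G = A_5 (5T4), of order 60.

A_5, the alternating group on 5 letters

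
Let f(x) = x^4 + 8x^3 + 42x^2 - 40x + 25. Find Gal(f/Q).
V_4, the Klein four-group

The polynomial is an irreducible quartic over Q and its discriminant is 1194393600 = 34560^2, a perfect square, so the Galois group is contained in A_4. The resolvent cubic y^3 - 42*y^2 - 420*y + 1000 splits completely over Q, which gives the Klein four-group V_4.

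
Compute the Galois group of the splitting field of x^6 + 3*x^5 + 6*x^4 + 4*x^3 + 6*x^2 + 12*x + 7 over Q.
The polynomial f is an irreducible sextic over Q, so G = Gal(f/Q) is one of the 16 transitive subgroups 6T1, ..., 6T16 of S_6. The discriminant of f is -944016363, which is not a perfect square, so G is not contained in A_6. The transitive groups of degree 6 not contained in A_6 are: C_6 (6T1, order 6), S_3 (6T2, order 6), D_6 (6T3, order 12), C_3 x S_3 (6T5, order 18), A_4 x C_2 (6T6, order 24), S_4 (6T8, order 24), S_3 x S_3 (6T9, order 36), S_4 x C_2 (6T11, order 48), (S_3 x S_3) : C_2 (6T13, order 72), PGL(2,5) (6T14, order 120), S_6 (6T16, order 720). By Dedekind's theorem, for a prime p not dividing disc(f) the degrees of the irreducible factors of f mod p form the cycle type of an element of G. Factoring f modulo the 33 such primes p <= 149 (skipping 3, 73, which divide the discriminant), each new pattern first appears at: mod 2: f = (x^6 + x^5 + 1), pattern 6; mod 7: f = (x)(x + 4)(x + 5)(x^3 + x^2 + 5x + 2), pattern 3+1+1+1; mod 17: f = (x^2 + 2x + 4)(x^2 + 5x + 13)(x^2 + 13x + 7), pattern 2+2+2; mod 19: f = (x^3 + 5x^2 + 2x + 5)(x^3 + 17x^2 + 14x + 9), pattern 3+3. No other pattern occurs in this range, so the set of observed cycle types is {6, 3+1+1+1, 2+2+2, 3+3}. The candidates containing elements of all these cycle types are C_3 x S_3 (6T5) of order 18, S_3 x S_3 (6T9) of order 36, (S_3 x S_3) : C_2 (6T13) of order 72, S_6 (6T16) of order 720; the others are excluded. The observed types are precisely the cycle types that occur in C_3 x S_3 (6T5) (apart from the identity). Each of the other remaining candidates has further cycle types, and by the Chebotarev density theorem the matching factorization patterns would occur for a proportion of primes equal to their share of the group: S_3 x S_3 (6T9) additionally contains elements of type 2+2+1+1 (9 of its 36 elements, about 25% of primes); (S_3 x S_3) : C_2 (6T13) additionally contains elements of type 4+2, 3+2+1, 2+2+1+1, 2+1+1+1+1 (45 of its 72 elements, about 62% of primes); S_6 (6T16) additionally contains elements of type 5+1, 4+2, 4+1+1, 3+2+1, 2+2+1+1, 2+1+1+1+1 (504 of its 720 elements, about 70% of primes). None of the 33 primes tested shows any such pattern (for each of these groups the chance of that is below 10^-4), which rules them out. Hence G = C_3 x S_3 (6T5), of order 18.

C_3 x S_3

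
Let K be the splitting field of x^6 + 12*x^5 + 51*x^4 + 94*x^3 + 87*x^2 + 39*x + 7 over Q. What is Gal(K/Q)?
The polynomial f is an irreducible sextic over Q, so G = Gal(f/Q) is one of the 16 transitive subgroups 6T1, ..., 6T16 of S_6. The discriminant of f is -51195483, which is not a perfect square, so G is not contained in A_6. The transitive groups of degree 6 not contained in A_6 are: C_6 (6T1, order 6), S_3 (6T2, order 6), D_6 (6T3, order 12), C_3 x S_3 (6T5, order 18), A_4 x C_2 (6T6, order 24), S_4 (6T8, order 24), S_3 x S_3 (6T9, order 36), S_4 x C_2 (6T11, order 48), (S_3 x S_3) : C_2 (6T13, order 72), PGL(2,5) (6T14, order 120), S_6 (6T16, order 720). By Dedekind's theorem, for a prime p not dividing disc(f) the degrees of the irreducible factors of f mod p form the cycle type of an element of G. Factoring f modulo the 33 such primes p <= 149 (skipping 3, 17, which divide the discriminant), each new pattern first appears at: mod 2: f = (x^6 + x^4 + x^2 + x + 1), pattern 6; mod 7: f = (x)(x + 2)(x + 4)(x^3 + 6x^2 + 4), pattern 3+1+1+1; mod 19: f = (x^3 + 6x^2 + 4x + 6)(x^3 + 6x^2 + 11x + 17), pattern 3+3; mod 53: f = (x^2 + 4x + 23)(x^2 + 10x + 46)(x^2 + 51x + 23), pattern 2+2+2; mod 73: f = (x + 11)(x + 12)(x + 26)(x + 56)(x + 57)(x + 69), pattern 1+1+1+1+1+1. No other pattern occurs in this range, so the set of observed cycle types is {6, 3+1+1+1, 3+3, 2+2+2, 1+1+1+1+1+1}. The candidates containing elements of all these cycle types are C_3 x S_3 (6T5) of order 18, S_3 x S_3 (6T9) of order 36, (S_3 x S_3) : C_2 (6T13) of order 72, S_6 (6T16) of order 720; the others are excluded. The observed types are precisely the cycle types that occur in C_3 x S_3 (6T5). Each of the other remaining candidates has further cycle types, and by the Chebotarev density theorem the matching factorization patterns would occur for a proportion of primes equal to their share of the group: S_3 x S_3 (6T9) additionally contains elements of type 2+2+1+1 (9 of its 36 elements, about 25% of primes); (S_3 x S_3) : C_2 (6T13) additionally contains elements of type 4+2, 3+2+1, 2+2+1+1, 2+1+1+1+1 (45 of its 72 elements, about 62% of primes); S_6 (6T16) additionally contains elements of type 5+1, 4+2, 4+1+1, 3+2+1, 2+2+1+1, 2+1+1+1+1 (504 of its 720 elements, about 70% of primes). None of the 33 primes tested shows any such pattern (for each of these groups the chance of that is below 10^-4), which rules them out. Hence G = C_3 x S_3 (6T5), of order 18.

6T5: C_3 x S_3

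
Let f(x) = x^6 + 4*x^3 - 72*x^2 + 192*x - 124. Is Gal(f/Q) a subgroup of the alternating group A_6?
No

The polynomial is irreducible of degree 6 over Q. Its discriminant is 5114284084297728, which is not a perfect square. A Galois group lies in the alternating group exactly when the discriminant is a square in Q, so the Galois group (D_6) is not contained in A_6.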